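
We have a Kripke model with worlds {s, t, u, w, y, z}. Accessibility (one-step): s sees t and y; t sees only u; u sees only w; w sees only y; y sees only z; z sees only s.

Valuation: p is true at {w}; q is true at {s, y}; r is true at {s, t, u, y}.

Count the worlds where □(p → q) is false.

1

s: successors {t, y}; p → q there: t:T, y:T. ✓
t: successors {u}; p → q there: u:T. ✓
u: successors {w}; p → q there: w:F. ✗
w: successors {y}; p → q there: y:T. ✓
y: successors {z}; p → q there: z:T. ✓
z: successors {s}; p → q there: s:T. ✓
Satisfying worlds: {s, t, w, y, z}.
So □(p → q) fails at the other 1 world.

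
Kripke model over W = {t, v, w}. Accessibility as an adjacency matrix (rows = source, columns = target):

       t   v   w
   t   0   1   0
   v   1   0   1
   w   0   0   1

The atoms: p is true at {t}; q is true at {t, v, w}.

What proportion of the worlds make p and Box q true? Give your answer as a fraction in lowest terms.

t: p is T, Box q is T. ✓
v: p is F, Box q is T. ✗
w: p is F, Box q is T. ✗
That's 1 of 3 worlds, so 1/3.

1/3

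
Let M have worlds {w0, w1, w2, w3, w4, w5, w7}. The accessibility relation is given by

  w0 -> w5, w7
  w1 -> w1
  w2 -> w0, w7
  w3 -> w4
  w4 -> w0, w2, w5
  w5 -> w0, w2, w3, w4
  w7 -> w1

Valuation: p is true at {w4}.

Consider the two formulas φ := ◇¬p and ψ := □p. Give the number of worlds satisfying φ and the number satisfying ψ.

For ◇¬p:
w0: successors {w5, w7}; ¬p there: w5:T, w7:T. ✓
w1: successors {w1}; ¬p there: w1:T. ✓
w2: successors {w0, w7}; ¬p there: w0:T, w7:T. ✓
w3: successors {w4}; ¬p there: w4:F. ✗
w4: successors {w0, w2, w5}; ¬p there: w0:T, w2:T, w5:T. ✓
w5: successors {w0, w2, w3, w4}; ¬p there: w0:T, w2:T, w3:T, w4:F. ✓
w7: successors {w1}; ¬p there: w1:T. ✓
— 6 worlds.
For □p:
w0: successors {w5, w7}; p there: w5:F, w7:F. ✗
w1: successors {w1}; p there: w1:F. ✗
w2: successors {w0, w7}; p there: w0:F, w7:F. ✗
w3: successors {w4}; p there: w4:T. ✓
w4: successors {w0, w2, w5}; p there: w0:F, w2:F, w5:F. ✗
w5: successors {w0, w2, w3, w4}; p there: w0:F, w2:F, w3:F, w4:T. ✗
w7: successors {w1}; p there: w1:F. ✗
— 1 world.

6 and 1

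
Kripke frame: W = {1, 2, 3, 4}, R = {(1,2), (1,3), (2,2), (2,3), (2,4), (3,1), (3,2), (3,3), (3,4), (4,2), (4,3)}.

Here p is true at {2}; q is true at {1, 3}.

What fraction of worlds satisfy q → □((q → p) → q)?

1/2

1: q is T, □((q → p) → q) is F. ✗
2: q is F, □((q → p) → q) is F. ✓
3: q is T, □((q → p) → q) is F. ✗
4: q is F, □((q → p) → q) is F. ✓
That's 2 of 4 worlds, so 2/4 = 1/2.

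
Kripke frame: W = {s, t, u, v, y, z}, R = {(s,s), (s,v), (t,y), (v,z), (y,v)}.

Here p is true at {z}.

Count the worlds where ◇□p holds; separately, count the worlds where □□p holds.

3 and 4

For ◇□p:
s: successors {s, v}; □p there: s:F, v:T. ✓
t: successors {y}; □p there: y:F. ✗
u: no successors, so ◇□p fails. ✗
v: successors {z}; □p there: z:T. ✓
y: successors {v}; □p there: v:T. ✓
z: no successors, so ◇□p fails. ✗
— 3 worlds.
For □□p:
s: successors {s, v}; □p there: s:F, v:T. ✗
t: successors {y}; □p there: y:F. ✗
u: no successors, so □□p holds vacuously. ✓
v: successors {z}; □p there: z:T. ✓
y: successors {v}; □p there: v:T. ✓
z: no successors, so □□p holds vacuously. ✓
— 4 worlds.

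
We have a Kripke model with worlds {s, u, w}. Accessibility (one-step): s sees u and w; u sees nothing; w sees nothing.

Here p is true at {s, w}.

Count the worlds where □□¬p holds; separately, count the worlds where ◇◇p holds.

For □□¬p:
s: successors {u, w}; □¬p there: u:T, w:T. ✓
u: no successors, so □□¬p holds vacuously. ✓
w: no successors, so □□¬p holds vacuously. ✓
— 3 worlds.
For ◇◇p:
s: successors {u, w}; ◇p there: u:F, w:F. ✗
u: no successors, so ◇◇p fails. ✗
w: no successors, so ◇◇p fails. ✗
— 0 worlds.

3 and 0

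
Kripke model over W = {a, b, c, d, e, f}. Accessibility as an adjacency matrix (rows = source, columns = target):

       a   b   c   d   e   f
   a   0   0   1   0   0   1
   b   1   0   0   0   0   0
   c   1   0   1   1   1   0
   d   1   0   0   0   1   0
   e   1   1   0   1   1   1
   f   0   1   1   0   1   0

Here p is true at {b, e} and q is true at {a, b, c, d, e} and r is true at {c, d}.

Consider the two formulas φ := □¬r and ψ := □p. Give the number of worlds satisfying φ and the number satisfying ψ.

2 and 0

For □¬r:
a: successors {c, f}; ¬r there: c:F, f:T. ✗
b: successors {a}; ¬r there: a:T. ✓
c: successors {a, c, d, e}; ¬r there: a:T, c:F, d:F, e:T. ✗
d: successors {a, e}; ¬r there: a:T, e:T. ✓
e: successors {a, b, d, e, f}; ¬r there: a:T, b:T, d:F, e:T, f:T. ✗
f: successors {b, c, e}; ¬r there: b:T, c:F, e:T. ✗
— 2 worlds.
For □p:
a: successors {c, f}; p there: c:F, f:F. ✗
b: successors {a}; p there: a:F. ✗
c: successors {a, c, d, e}; p there: a:F, c:F, d:F, e:T. ✗
d: successors {a, e}; p there: a:F, e:T. ✗
e: successors {a, b, d, e, f}; p there: a:F, b:T, d:F, e:T, f:F. ✗
f: successors {b, c, e}; p there: b:T, c:F, e:T. ✗
— 0 worlds.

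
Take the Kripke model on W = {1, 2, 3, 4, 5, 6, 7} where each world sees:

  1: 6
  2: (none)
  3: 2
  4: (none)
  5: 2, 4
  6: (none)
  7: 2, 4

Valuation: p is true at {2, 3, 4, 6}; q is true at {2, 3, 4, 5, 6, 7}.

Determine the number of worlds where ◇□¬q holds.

4

1: successors {6}; □¬q there: 6:T. ✓
2: no successors, so ◇□¬q fails. ✗
3: successors {2}; □¬q there: 2:T. ✓
4: no successors, so ◇□¬q fails. ✗
5: successors {2, 4}; □¬q there: 2:T, 4:T. ✓
6: no successors, so ◇□¬q fails. ✗
7: successors {2, 4}; □¬q there: 2:T, 4:T. ✓
Satisfying worlds: {1, 3, 5, 7}.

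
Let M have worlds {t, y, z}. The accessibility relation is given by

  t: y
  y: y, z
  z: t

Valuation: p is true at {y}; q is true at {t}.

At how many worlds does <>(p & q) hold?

t: successors {y}; p & q there: y:F. ✗
y: successors {y, z}; p & q there: y:F, z:F. ✗
z: successors {t}; p & q there: t:F. ✗
Satisfying worlds: ∅.

0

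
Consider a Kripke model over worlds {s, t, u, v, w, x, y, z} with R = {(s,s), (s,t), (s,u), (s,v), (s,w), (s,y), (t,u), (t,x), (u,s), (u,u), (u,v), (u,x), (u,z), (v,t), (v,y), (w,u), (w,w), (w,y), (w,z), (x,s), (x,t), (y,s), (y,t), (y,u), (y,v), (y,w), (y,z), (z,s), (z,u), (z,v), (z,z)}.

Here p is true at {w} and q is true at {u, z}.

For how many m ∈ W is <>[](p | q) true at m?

s: successors {s, t, u, v, w, y}; [](p | q) there: s:F, t:F, u:F, v:F, w:F, y:F. ✗
t: successors {u, x}; [](p | q) there: u:F, x:F. ✗
u: successors {s, u, v, x, z}; [](p | q) there: s:F, u:F, v:F, x:F, z:F. ✗
v: successors {t, y}; [](p | q) there: t:F, y:F. ✗
w: successors {u, w, y, z}; [](p | q) there: u:F, w:F, y:F, z:F. ✗
x: successors {s, t}; [](p | q) there: s:F, t:F. ✗
y: successors {s, t, u, v, w, z}; [](p | q) there: s:F, t:F, u:F, v:F, w:F, z:F. ✗
z: successors {s, u, v, z}; [](p | q) there: s:F, u:F, v:F, z:F. ✗
Satisfying worlds: ∅.

0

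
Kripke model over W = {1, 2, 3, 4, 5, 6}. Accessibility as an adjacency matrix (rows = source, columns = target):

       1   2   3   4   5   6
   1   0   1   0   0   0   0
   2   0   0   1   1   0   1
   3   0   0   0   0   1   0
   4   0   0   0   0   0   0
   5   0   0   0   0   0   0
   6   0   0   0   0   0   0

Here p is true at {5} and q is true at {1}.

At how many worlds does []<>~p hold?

1: successors {2}; <>~p there: 2:T. ✓
2: successors {3, 4, 6}; <>~p there: 3:F, 4:F, 6:F. ✗
3: successors {5}; <>~p there: 5:F. ✗
4: no successors, so []<>~p holds vacuously. ✓
5: no successors, so []<>~p holds vacuously. ✓
6: no successors, so []<>~p holds vacuously. ✓
Satisfying worlds: {1, 4, 5, 6}.

4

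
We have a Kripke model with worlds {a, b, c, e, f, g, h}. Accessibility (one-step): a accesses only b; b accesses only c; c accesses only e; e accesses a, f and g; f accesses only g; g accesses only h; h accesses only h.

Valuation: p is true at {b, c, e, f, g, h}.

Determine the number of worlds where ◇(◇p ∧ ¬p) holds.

1

a: successors {b}; ◇p ∧ ¬p there: b:F. ✗
b: successors {c}; ◇p ∧ ¬p there: c:F. ✗
c: successors {e}; ◇p ∧ ¬p there: e:F. ✗
e: successors {a, f, g}; ◇p ∧ ¬p there: a:T, f:F, g:F. ✓
f: successors {g}; ◇p ∧ ¬p there: g:F. ✗
g: successors {h}; ◇p ∧ ¬p there: h:F. ✗
h: successors {h}; ◇p ∧ ¬p there: h:F. ✗
Satisfying worlds: {e}.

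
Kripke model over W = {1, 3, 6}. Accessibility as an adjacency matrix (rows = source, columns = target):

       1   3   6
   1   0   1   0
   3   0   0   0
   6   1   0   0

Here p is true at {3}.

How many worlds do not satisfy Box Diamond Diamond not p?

1: successors {3}; Diamond Diamond not p there: 3:F. ✗
3: no successors, so Box Diamond Diamond not p holds vacuously. ✓
6: successors {1}; Diamond Diamond not p there: 1:F. ✗
Satisfying worlds: {3}.
So Box Diamond Diamond not p fails at the other 2 worlds.

2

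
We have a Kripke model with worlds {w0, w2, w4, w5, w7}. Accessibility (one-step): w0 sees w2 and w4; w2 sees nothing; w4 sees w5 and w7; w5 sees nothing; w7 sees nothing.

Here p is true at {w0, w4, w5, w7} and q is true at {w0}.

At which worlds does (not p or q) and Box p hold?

w0: not p or q is T, Box p is F. ✗
w2: not p or q is T, Box p is T. ✓
w4: not p or q is F, Box p is T. ✗
w5: not p or q is F, Box p is T. ✗
w7: not p or q is F, Box p is T. ✗

{w2}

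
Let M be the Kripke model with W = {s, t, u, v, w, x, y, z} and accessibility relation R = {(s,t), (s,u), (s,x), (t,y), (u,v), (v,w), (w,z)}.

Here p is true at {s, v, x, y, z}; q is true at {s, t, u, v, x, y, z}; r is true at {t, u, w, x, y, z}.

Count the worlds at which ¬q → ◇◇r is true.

7

s: ¬q is F, ◇◇r is T. ✓
t: ¬q is F, ◇◇r is F. ✓
u: ¬q is F, ◇◇r is T. ✓
v: ¬q is F, ◇◇r is T. ✓
w: ¬q is T, ◇◇r is F. ✗
x: ¬q is F, ◇◇r is F. ✓
y: ¬q is F, ◇◇r is F. ✓
z: ¬q is F, ◇◇r is F. ✓
Satisfying worlds: {s, t, u, v, x, y, z}.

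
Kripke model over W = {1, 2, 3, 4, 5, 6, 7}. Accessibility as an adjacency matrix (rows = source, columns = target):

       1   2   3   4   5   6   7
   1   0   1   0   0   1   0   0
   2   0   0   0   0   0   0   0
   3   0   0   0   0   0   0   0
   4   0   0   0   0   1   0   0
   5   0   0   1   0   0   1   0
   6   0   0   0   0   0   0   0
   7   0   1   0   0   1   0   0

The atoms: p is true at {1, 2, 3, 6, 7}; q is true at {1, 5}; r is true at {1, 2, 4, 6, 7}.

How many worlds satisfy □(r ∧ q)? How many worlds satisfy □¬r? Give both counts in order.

3 and 4

For □(r ∧ q):
1: successors {2, 5}; r ∧ q there: 2:F, 5:F. ✗
2: no successors, so □(r ∧ q) holds vacuously. ✓
3: no successors, so □(r ∧ q) holds vacuously. ✓
4: successors {5}; r ∧ q there: 5:F. ✗
5: successors {3, 6}; r ∧ q there: 3:F, 6:F. ✗
6: no successors, so □(r ∧ q) holds vacuously. ✓
7: successors {2, 5}; r ∧ q there: 2:F, 5:F. ✗
— 3 worlds.
For □¬r:
1: successors {2, 5}; ¬r there: 2:F, 5:T. ✗
2: no successors, so □¬r holds vacuously. ✓
3: no successors, so □¬r holds vacuously. ✓
4: successors {5}; ¬r there: 5:T. ✓
5: successors {3, 6}; ¬r there: 3:T, 6:F. ✗
6: no successors, so □¬r holds vacuously. ✓
7: successors {2, 5}; ¬r there: 2:F, 5:T. ✗
— 4 worlds.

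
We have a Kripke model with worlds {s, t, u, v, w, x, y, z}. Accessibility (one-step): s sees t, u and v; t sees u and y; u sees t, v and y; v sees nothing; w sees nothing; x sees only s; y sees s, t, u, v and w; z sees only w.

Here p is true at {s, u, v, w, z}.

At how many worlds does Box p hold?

4

s: successors {t, u, v}; p there: t:F, u:T, v:T. ✗
t: successors {u, y}; p there: u:T, y:F. ✗
u: successors {t, v, y}; p there: t:F, v:T, y:F. ✗
v: no successors, so Box p holds vacuously. ✓
w: no successors, so Box p holds vacuously. ✓
x: successors {s}; p there: s:T. ✓
y: successors {s, t, u, v, w}; p there: s:T, t:F, u:T, v:T, w:T. ✗
z: successors {w}; p there: w:T. ✓
Satisfying worlds: {v, w, x, z}.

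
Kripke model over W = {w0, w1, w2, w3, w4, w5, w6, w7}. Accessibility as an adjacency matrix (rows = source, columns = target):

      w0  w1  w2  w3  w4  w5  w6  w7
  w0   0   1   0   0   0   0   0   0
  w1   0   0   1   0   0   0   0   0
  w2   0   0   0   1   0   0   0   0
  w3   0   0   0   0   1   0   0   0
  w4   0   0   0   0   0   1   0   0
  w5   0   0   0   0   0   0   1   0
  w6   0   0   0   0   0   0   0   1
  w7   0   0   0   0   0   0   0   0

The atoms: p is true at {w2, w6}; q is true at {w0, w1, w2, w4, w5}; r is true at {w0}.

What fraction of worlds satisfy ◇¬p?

5/8

w0: successors {w1}; ¬p there: w1:T. ✓
w1: successors {w2}; ¬p there: w2:F. ✗
w2: successors {w3}; ¬p there: w3:T. ✓
w3: successors {w4}; ¬p there: w4:T. ✓
w4: successors {w5}; ¬p there: w5:T. ✓
w5: successors {w6}; ¬p there: w6:F. ✗
w6: successors {w7}; ¬p there: w7:T. ✓
w7: no successors, so ◇¬p fails. ✗
That's 5 of 8 worlds, so 5/8.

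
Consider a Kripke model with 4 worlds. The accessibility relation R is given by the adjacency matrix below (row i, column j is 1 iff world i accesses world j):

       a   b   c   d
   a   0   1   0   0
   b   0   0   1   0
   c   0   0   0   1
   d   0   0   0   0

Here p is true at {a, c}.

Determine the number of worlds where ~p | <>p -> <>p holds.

a: ~p | <>p is F, <>p is F. ✓
b: ~p | <>p is T, <>p is T. ✓
c: ~p | <>p is F, <>p is F. ✓
d: ~p | <>p is T, <>p is F. ✗
Satisfying worlds: {a, b, c}.

3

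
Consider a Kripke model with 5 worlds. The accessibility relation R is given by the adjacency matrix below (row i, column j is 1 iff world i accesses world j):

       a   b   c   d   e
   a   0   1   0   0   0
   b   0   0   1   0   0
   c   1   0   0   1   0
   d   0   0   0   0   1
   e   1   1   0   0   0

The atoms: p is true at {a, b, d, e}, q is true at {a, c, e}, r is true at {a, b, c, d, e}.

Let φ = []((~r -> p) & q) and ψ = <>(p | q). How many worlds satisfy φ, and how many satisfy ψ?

2 and 5

For []((~r -> p) & q):
a: successors {b}; (~r -> p) & q there: b:F. ✗
b: successors {c}; (~r -> p) & q there: c:T. ✓
c: successors {a, d}; (~r -> p) & q there: a:T, d:F. ✗
d: successors {e}; (~r -> p) & q there: e:T. ✓
e: successors {a, b}; (~r -> p) & q there: a:T, b:F. ✗
— 2 worlds.
For <>(p | q):
a: successors {b}; p | q there: b:T. ✓
b: successors {c}; p | q there: c:T. ✓
c: successors {a, d}; p | q there: a:T, d:T. ✓
d: successors {e}; p | q there: e:T. ✓
e: successors {a, b}; p | q there: a:T, b:T. ✓
— 5 worlds.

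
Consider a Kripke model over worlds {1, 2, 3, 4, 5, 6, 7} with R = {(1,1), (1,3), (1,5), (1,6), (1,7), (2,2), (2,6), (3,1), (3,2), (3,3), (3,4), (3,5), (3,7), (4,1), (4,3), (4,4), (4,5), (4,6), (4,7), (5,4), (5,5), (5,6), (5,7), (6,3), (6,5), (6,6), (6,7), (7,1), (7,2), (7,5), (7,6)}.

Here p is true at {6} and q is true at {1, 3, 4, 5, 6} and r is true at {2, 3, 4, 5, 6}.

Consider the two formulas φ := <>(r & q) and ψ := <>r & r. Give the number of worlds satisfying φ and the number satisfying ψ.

7 and 5

For <>(r & q):
1: successors {1, 3, 5, 6, 7}; r & q there: 1:F, 3:T, 5:T, 6:T, 7:F. ✓
2: successors {2, 6}; r & q there: 2:F, 6:T. ✓
3: successors {1, 2, 3, 4, 5, 7}; r & q there: 1:F, 2:F, 3:T, 4:T, 5:T, 7:F. ✓
4: successors {1, 3, 4, 5, 6, 7}; r & q there: 1:F, 3:T, 4:T, 5:T, 6:T, 7:F. ✓
5: successors {4, 5, 6, 7}; r & q there: 4:T, 5:T, 6:T, 7:F. ✓
6: successors {3, 5, 6, 7}; r & q there: 3:T, 5:T, 6:T, 7:F. ✓
7: successors {1, 2, 5, 6}; r & q there: 1:F, 2:F, 5:T, 6:T. ✓
— 7 worlds.
For <>r & r:
1: <>r is T, r is F. ✗
2: <>r is T, r is T. ✓
3: <>r is T, r is T. ✓
4: <>r is T, r is T. ✓
5: <>r is T, r is T. ✓
6: <>r is T, r is T. ✓
7: <>r is T, r is F. ✗
— 5 worlds.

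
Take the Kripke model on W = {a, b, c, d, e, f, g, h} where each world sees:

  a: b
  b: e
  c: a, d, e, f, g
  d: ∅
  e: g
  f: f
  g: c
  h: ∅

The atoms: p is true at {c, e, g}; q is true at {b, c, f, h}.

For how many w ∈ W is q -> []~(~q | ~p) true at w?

5

a: q is F, []~(~q | ~p) is F. ✓
b: q is T, []~(~q | ~p) is F. ✗
c: q is T, []~(~q | ~p) is F. ✗
d: q is F, []~(~q | ~p) is T. ✓
e: q is F, []~(~q | ~p) is F. ✓
f: q is T, []~(~q | ~p) is F. ✗
g: q is F, []~(~q | ~p) is T. ✓
h: q is T, []~(~q | ~p) is T. ✓
Satisfying worlds: {a, d, e, g, h}.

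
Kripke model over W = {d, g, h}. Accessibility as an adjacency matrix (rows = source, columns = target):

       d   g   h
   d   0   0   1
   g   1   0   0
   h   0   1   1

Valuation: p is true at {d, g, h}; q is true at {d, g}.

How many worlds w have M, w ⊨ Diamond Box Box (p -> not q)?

d: successors {h}; Box Box (p -> not q) there: h:F. ✗
g: successors {d}; Box Box (p -> not q) there: d:F. ✗
h: successors {g, h}; Box Box (p -> not q) there: g:T, h:F. ✓
Satisfying worlds: {h}.

1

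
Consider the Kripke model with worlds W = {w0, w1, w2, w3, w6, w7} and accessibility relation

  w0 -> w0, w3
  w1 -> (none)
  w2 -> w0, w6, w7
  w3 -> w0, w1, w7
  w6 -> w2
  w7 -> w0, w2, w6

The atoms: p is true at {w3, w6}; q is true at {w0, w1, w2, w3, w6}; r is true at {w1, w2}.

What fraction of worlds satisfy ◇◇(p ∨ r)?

5/6

w0: successors {w0, w3}; ◇(p ∨ r) there: w0:T, w3:T. ✓
w1: no successors, so ◇◇(p ∨ r) fails. ✗
w2: successors {w0, w6, w7}; ◇(p ∨ r) there: w0:T, w6:T, w7:T. ✓
w3: successors {w0, w1, w7}; ◇(p ∨ r) there: w0:T, w1:F, w7:T. ✓
w6: successors {w2}; ◇(p ∨ r) there: w2:T. ✓
w7: successors {w0, w2, w6}; ◇(p ∨ r) there: w0:T, w2:T, w6:T. ✓
That's 5 of 6 worlds, so 5/6.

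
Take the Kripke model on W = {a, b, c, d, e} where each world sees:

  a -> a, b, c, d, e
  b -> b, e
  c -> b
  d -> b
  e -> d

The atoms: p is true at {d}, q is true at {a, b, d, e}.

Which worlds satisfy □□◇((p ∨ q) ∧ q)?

a: successors {a, b, c, d, e}; □◇((p ∨ q) ∧ q) there: a:T, b:T, c:T, d:T, e:T. ✓
b: successors {b, e}; □◇((p ∨ q) ∧ q) there: b:T, e:T. ✓
c: successors {b}; □◇((p ∨ q) ∧ q) there: b:T. ✓
d: successors {b}; □◇((p ∨ q) ∧ q) there: b:T. ✓
e: successors {d}; □◇((p ∨ q) ∧ q) there: d:T. ✓

{a, b, c, d, e}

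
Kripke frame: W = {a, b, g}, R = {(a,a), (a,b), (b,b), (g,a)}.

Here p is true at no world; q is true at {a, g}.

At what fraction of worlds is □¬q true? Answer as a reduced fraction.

1/3

a: successors {a, b}; ¬q there: a:F, b:T. ✗
b: successors {b}; ¬q there: b:T. ✓
g: successors {a}; ¬q there: a:F. ✗
That's 1 of 3 worlds, so 1/3.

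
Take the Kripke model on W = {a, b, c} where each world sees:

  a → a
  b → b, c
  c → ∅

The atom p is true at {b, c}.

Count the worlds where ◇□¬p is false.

1

a: successors {a}; □¬p there: a:T. ✓
b: successors {b, c}; □¬p there: b:F, c:T. ✓
c: no successors, so ◇□¬p fails. ✗
Satisfying worlds: {a, b}.
So ◇□¬p fails at the other 1 world.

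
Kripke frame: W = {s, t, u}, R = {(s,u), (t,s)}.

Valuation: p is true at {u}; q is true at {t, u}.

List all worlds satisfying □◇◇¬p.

{u}

s: successors {u}; ◇◇¬p there: u:F. ✗
t: successors {s}; ◇◇¬p there: s:F. ✗
u: no successors, so □◇◇¬p holds vacuously. ✓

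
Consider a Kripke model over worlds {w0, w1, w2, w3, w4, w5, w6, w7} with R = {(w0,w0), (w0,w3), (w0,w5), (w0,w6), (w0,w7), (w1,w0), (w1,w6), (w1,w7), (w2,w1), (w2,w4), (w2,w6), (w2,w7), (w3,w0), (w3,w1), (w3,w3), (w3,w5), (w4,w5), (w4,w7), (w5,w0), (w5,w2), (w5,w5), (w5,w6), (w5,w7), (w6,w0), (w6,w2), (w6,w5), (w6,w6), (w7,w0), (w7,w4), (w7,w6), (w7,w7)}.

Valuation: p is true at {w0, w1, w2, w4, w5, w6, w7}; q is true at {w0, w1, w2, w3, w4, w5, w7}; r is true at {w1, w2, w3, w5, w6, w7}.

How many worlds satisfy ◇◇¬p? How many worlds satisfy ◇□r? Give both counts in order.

6 and 2

For ◇◇¬p:
w0: successors {w0, w3, w5, w6, w7}; ◇¬p there: w0:T, w3:T, w5:F, w6:F, w7:F. ✓
w1: successors {w0, w6, w7}; ◇¬p there: w0:T, w6:F, w7:F. ✓
w2: successors {w1, w4, w6, w7}; ◇¬p there: w1:F, w4:F, w6:F, w7:F. ✗
w3: successors {w0, w1, w3, w5}; ◇¬p there: w0:T, w1:F, w3:T, w5:F. ✓
w4: successors {w5, w7}; ◇¬p there: w5:F, w7:F. ✗
w5: successors {w0, w2, w5, w6, w7}; ◇¬p there: w0:T, w2:F, w5:F, w6:F, w7:F. ✓
w6: successors {w0, w2, w5, w6}; ◇¬p there: w0:T, w2:F, w5:F, w6:F. ✓
w7: successors {w0, w4, w6, w7}; ◇¬p there: w0:T, w4:F, w6:F, w7:F. ✓
— 6 worlds.
For ◇□r:
w0: successors {w0, w3, w5, w6, w7}; □r there: w0:F, w3:F, w5:F, w6:F, w7:F. ✗
w1: successors {w0, w6, w7}; □r there: w0:F, w6:F, w7:F. ✗
w2: successors {w1, w4, w6, w7}; □r there: w1:F, w4:T, w6:F, w7:F. ✓
w3: successors {w0, w1, w3, w5}; □r there: w0:F, w1:F, w3:F, w5:F. ✗
w4: successors {w5, w7}; □r there: w5:F, w7:F. ✗
w5: successors {w0, w2, w5, w6, w7}; □r there: w0:F, w2:F, w5:F, w6:F, w7:F. ✗
w6: successors {w0, w2, w5, w6}; □r there: w0:F, w2:F, w5:F, w6:F. ✗
w7: successors {w0, w4, w6, w7}; □r there: w0:F, w4:T, w6:F, w7:F. ✓
— 2 worlds.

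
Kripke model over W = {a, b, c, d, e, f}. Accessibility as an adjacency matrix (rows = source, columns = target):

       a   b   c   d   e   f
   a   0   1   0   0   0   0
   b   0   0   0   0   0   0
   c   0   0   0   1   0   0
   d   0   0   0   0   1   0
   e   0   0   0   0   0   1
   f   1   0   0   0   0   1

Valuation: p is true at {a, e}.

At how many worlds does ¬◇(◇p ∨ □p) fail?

a: ◇(◇p ∨ □p) is T. ✗
b: ◇(◇p ∨ □p) is F. ✓
c: ◇(◇p ∨ □p) is T. ✗
d: ◇(◇p ∨ □p) is F. ✓
e: ◇(◇p ∨ □p) is T. ✗
f: ◇(◇p ∨ □p) is T. ✗
Satisfying worlds: {b, d}.
So ¬◇(◇p ∨ □p) fails at the other 4 worlds.

4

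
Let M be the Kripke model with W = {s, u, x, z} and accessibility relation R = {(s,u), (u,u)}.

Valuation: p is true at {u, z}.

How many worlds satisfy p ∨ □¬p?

s: p is F, □¬p is F. ✗
u: p is T, □¬p is F. ✓
x: p is F, □¬p is T. ✓
z: p is T, □¬p is T. ✓
Satisfying worlds: {u, x, z}.

3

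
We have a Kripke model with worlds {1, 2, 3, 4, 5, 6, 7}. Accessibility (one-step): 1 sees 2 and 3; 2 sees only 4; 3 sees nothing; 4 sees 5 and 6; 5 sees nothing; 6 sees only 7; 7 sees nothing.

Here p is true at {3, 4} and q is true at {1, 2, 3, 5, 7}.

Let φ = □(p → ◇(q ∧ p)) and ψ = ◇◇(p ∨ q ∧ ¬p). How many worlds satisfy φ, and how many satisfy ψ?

For □(p → ◇(q ∧ p)):
1: successors {2, 3}; p → ◇(q ∧ p) there: 2:T, 3:F. ✗
2: successors {4}; p → ◇(q ∧ p) there: 4:F. ✗
3: no successors, so □(p → ◇(q ∧ p)) holds vacuously. ✓
4: successors {5, 6}; p → ◇(q ∧ p) there: 5:T, 6:T. ✓
5: no successors, so □(p → ◇(q ∧ p)) holds vacuously. ✓
6: successors {7}; p → ◇(q ∧ p) there: 7:T. ✓
7: no successors, so □(p → ◇(q ∧ p)) holds vacuously. ✓
— 5 worlds.
For ◇◇(p ∨ q ∧ ¬p):
1: successors {2, 3}; ◇(p ∨ q ∧ ¬p) there: 2:T, 3:F. ✓
2: successors {4}; ◇(p ∨ q ∧ ¬p) there: 4:T. ✓
3: no successors, so ◇◇(p ∨ q ∧ ¬p) fails. ✗
4: successors {5, 6}; ◇(p ∨ q ∧ ¬p) there: 5:F, 6:T. ✓
5: no successors, so ◇◇(p ∨ q ∧ ¬p) fails. ✗
6: successors {7}; ◇(p ∨ q ∧ ¬p) there: 7:F. ✗
7: no successors, so ◇◇(p ∨ q ∧ ¬p) fails. ✗
— 3 worlds.

5 and 3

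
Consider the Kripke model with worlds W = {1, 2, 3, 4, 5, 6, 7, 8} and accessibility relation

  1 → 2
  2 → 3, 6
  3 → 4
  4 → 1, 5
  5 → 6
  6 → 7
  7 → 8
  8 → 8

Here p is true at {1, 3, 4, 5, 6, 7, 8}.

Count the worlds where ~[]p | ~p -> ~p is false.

1

1: ~[]p | ~p is T, ~p is F. ✗
2: ~[]p | ~p is T, ~p is T. ✓
3: ~[]p | ~p is F, ~p is F. ✓
4: ~[]p | ~p is F, ~p is F. ✓
5: ~[]p | ~p is F, ~p is F. ✓
6: ~[]p | ~p is F, ~p is F. ✓
7: ~[]p | ~p is F, ~p is F. ✓
8: ~[]p | ~p is F, ~p is F. ✓
Satisfying worlds: {2, 3, 4, 5, 6, 7, 8}.
So ~[]p | ~p -> ~p fails at the other 1 world.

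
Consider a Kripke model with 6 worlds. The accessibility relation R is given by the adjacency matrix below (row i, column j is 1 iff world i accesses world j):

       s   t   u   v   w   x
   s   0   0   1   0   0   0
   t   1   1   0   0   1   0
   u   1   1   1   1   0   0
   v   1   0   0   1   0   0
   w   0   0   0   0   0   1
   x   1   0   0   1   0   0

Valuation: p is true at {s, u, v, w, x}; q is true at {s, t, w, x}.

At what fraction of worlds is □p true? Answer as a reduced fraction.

s: successors {u}; p there: u:T. ✓
t: successors {s, t, w}; p there: s:T, t:F, w:T. ✗
u: successors {s, t, u, v}; p there: s:T, t:F, u:T, v:T. ✗
v: successors {s, v}; p there: s:T, v:T. ✓
w: successors {x}; p there: x:T. ✓
x: successors {s, v}; p there: s:T, v:T. ✓
That's 4 of 6 worlds, so 4/6 = 2/3.

2/3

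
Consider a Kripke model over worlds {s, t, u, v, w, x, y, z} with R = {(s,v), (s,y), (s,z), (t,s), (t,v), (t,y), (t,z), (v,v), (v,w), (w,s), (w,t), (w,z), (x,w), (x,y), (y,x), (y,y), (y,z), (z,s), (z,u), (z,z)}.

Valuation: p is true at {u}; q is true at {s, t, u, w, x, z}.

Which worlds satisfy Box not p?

{s, t, u, v, w, x, y}

s: successors {v, y, z}; not p there: v:T, y:T, z:T. ✓
t: successors {s, v, y, z}; not p there: s:T, v:T, y:T, z:T. ✓
u: no successors, so Box not p holds vacuously. ✓
v: successors {v, w}; not p there: v:T, w:T. ✓
w: successors {s, t, z}; not p there: s:T, t:T, z:T. ✓
x: successors {w, y}; not p there: w:T, y:T. ✓
y: successors {x, y, z}; not p there: x:T, y:T, z:T. ✓
z: successors {s, u, z}; not p there: s:T, u:F, z:T. ✗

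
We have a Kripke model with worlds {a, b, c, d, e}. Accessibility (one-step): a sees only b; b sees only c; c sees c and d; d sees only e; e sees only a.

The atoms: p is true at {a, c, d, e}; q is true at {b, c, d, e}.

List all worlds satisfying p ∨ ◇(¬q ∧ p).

{a, c, d, e}

a: p is T, ◇(¬q ∧ p) is F. ✓
b: p is F, ◇(¬q ∧ p) is F. ✗
c: p is T, ◇(¬q ∧ p) is F. ✓
d: p is T, ◇(¬q ∧ p) is F. ✓
e: p is T, ◇(¬q ∧ p) is T. ✓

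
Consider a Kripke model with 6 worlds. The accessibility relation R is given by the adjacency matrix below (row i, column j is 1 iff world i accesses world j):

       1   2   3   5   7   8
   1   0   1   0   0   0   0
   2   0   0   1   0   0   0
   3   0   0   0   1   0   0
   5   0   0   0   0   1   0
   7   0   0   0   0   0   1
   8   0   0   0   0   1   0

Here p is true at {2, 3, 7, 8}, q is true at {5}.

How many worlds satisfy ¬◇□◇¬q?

1: ◇□◇¬q is F. ✓
2: ◇□◇¬q is T. ✗
3: ◇□◇¬q is T. ✗
5: ◇□◇¬q is T. ✗
7: ◇□◇¬q is T. ✗
8: ◇□◇¬q is T. ✗
Satisfying worlds: {1}.

1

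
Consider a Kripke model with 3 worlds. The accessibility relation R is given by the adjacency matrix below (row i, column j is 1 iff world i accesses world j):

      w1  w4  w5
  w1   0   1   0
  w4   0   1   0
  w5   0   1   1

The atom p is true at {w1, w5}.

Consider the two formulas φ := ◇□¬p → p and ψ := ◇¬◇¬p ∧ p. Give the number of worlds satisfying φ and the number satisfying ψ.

For ◇□¬p → p:
w1: ◇□¬p is T, p is T. ✓
w4: ◇□¬p is T, p is F. ✗
w5: ◇□¬p is T, p is T. ✓
— 2 worlds.
For ◇¬◇¬p ∧ p:
w1: ◇¬◇¬p is F, p is T. ✗
w4: ◇¬◇¬p is F, p is F. ✗
w5: ◇¬◇¬p is F, p is T. ✗
— 0 worlds.

2 and 0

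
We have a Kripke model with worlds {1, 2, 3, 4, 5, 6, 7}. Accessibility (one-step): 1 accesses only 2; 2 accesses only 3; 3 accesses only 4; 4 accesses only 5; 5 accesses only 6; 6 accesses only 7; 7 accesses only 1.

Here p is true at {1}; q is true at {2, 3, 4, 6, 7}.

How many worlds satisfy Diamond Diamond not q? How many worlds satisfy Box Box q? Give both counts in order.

For Diamond Diamond not q:
1: successors {2}; Diamond not q there: 2:F. ✗
2: successors {3}; Diamond not q there: 3:F. ✗
3: successors {4}; Diamond not q there: 4:T. ✓
4: successors {5}; Diamond not q there: 5:F. ✗
5: successors {6}; Diamond not q there: 6:F. ✗
6: successors {7}; Diamond not q there: 7:T. ✓
7: successors {1}; Diamond not q there: 1:F. ✗
— 2 worlds.
For Box Box q:
1: successors {2}; Box q there: 2:T. ✓
2: successors {3}; Box q there: 3:T. ✓
3: successors {4}; Box q there: 4:F. ✗
4: successors {5}; Box q there: 5:T. ✓
5: successors {6}; Box q there: 6:T. ✓
6: successors {7}; Box q there: 7:F. ✗
7: successors {1}; Box q there: 1:T. ✓
— 5 worlds.

2 and 5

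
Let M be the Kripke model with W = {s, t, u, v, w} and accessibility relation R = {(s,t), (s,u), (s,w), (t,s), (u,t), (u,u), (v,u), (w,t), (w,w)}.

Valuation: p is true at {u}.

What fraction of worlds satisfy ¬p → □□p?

1/5

s: ¬p is T, □□p is F. ✗
t: ¬p is T, □□p is F. ✗
u: ¬p is F, □□p is F. ✓
v: ¬p is T, □□p is F. ✗
w: ¬p is T, □□p is F. ✗
That's 1 of 5 worlds, so 1/5.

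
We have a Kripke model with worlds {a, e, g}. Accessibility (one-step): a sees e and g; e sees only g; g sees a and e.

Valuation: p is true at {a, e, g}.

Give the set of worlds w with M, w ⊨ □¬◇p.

a: successors {e, g}; ¬◇p there: e:F, g:F. ✗
e: successors {g}; ¬◇p there: g:F. ✗
g: successors {a, e}; ¬◇p there: a:F, e:F. ✗

∅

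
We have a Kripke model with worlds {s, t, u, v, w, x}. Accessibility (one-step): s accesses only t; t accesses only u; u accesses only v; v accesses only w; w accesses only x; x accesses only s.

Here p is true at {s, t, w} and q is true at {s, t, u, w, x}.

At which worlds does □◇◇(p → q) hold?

{s, t, u, v, w, x}

s: successors {t}; ◇◇(p → q) there: t:T. ✓
t: successors {u}; ◇◇(p → q) there: u:T. ✓
u: successors {v}; ◇◇(p → q) there: v:T. ✓
v: successors {w}; ◇◇(p → q) there: w:T. ✓
w: successors {x}; ◇◇(p → q) there: x:T. ✓
x: successors {s}; ◇◇(p → q) there: s:T. ✓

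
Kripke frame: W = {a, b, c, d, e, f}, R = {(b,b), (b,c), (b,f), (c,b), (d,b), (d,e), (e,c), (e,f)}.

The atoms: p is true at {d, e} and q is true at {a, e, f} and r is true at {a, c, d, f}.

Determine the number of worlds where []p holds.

2

a: no successors, so []p holds vacuously. ✓
b: successors {b, c, f}; p there: b:F, c:F, f:F. ✗
c: successors {b}; p there: b:F. ✗
d: successors {b, e}; p there: b:F, e:T. ✗
e: successors {c, f}; p there: c:F, f:F. ✗
f: no successors, so []p holds vacuously. ✓
Satisfying worlds: {a, f}.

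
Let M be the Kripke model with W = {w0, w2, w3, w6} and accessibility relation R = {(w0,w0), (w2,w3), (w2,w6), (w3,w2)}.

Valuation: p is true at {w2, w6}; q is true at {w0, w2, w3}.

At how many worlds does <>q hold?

3

w0: successors {w0}; q there: w0:T. ✓
w2: successors {w3, w6}; q there: w3:T, w6:F. ✓
w3: successors {w2}; q there: w2:T. ✓
w6: no successors, so <>q fails. ✗
Satisfying worlds: {w0, w2, w3}.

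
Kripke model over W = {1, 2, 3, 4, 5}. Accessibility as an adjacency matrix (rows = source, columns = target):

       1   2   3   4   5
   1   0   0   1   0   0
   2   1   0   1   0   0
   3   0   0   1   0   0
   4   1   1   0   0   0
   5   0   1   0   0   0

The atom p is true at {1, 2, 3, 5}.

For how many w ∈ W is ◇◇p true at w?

5

1: successors {3}; ◇p there: 3:T. ✓
2: successors {1, 3}; ◇p there: 1:T, 3:T. ✓
3: successors {3}; ◇p there: 3:T. ✓
4: successors {1, 2}; ◇p there: 1:T, 2:T. ✓
5: successors {2}; ◇p there: 2:T. ✓
Satisfying worlds: {1, 2, 3, 4, 5}.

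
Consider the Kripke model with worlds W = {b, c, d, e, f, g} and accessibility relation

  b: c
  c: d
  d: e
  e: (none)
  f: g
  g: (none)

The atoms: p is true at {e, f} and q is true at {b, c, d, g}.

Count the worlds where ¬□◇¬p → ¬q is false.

2

b: ¬□◇¬p is F, ¬q is F. ✓
c: ¬□◇¬p is T, ¬q is F. ✗
d: ¬□◇¬p is T, ¬q is F. ✗
e: ¬□◇¬p is F, ¬q is T. ✓
f: ¬□◇¬p is T, ¬q is T. ✓
g: ¬□◇¬p is F, ¬q is F. ✓
Satisfying worlds: {b, e, f, g}.
So ¬□◇¬p → ¬q fails at the other 2 worlds.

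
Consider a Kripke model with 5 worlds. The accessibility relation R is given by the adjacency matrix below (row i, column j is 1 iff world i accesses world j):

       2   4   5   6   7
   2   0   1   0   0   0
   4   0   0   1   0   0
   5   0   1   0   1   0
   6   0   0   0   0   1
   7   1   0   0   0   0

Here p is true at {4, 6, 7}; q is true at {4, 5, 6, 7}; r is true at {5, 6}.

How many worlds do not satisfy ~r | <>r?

2: ~r is T, <>r is F. ✓
4: ~r is T, <>r is T. ✓
5: ~r is F, <>r is T. ✓
6: ~r is F, <>r is F. ✗
7: ~r is T, <>r is F. ✓
Satisfying worlds: {2, 4, 5, 7}.
So ~r | <>r fails at the other 1 world.

1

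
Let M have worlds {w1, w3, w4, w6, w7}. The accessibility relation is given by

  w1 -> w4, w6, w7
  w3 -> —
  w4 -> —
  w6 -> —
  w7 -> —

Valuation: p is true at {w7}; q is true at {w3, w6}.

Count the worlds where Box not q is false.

1

w1: successors {w4, w6, w7}; not q there: w4:T, w6:F, w7:T. ✗
w3: no successors, so Box not q holds vacuously. ✓
w4: no successors, so Box not q holds vacuously. ✓
w6: no successors, so Box not q holds vacuously. ✓
w7: no successors, so Box not q holds vacuously. ✓
Satisfying worlds: {w3, w4, w6, w7}.
So Box not q fails at the other 1 world.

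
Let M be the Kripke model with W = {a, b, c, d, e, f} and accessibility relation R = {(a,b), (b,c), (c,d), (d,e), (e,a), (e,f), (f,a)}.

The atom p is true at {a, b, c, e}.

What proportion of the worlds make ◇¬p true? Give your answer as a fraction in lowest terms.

a: successors {b}; ¬p there: b:F. ✗
b: successors {c}; ¬p there: c:F. ✗
c: successors {d}; ¬p there: d:T. ✓
d: successors {e}; ¬p there: e:F. ✗
e: successors {a, f}; ¬p there: a:F, f:T. ✓
f: successors {a}; ¬p there: a:F. ✗
That's 2 of 6 worlds, so 2/6 = 1/3.

1/3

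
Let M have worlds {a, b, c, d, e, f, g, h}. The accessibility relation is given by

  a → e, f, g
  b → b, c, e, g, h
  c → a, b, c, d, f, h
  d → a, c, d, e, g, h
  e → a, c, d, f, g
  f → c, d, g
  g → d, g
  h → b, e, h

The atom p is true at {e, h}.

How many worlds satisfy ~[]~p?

a: []~p is F. ✓
b: []~p is F. ✓
c: []~p is F. ✓
d: []~p is F. ✓
e: []~p is T. ✗
f: []~p is T. ✗
g: []~p is T. ✗
h: []~p is F. ✓
Satisfying worlds: {a, b, c, d, h}.

5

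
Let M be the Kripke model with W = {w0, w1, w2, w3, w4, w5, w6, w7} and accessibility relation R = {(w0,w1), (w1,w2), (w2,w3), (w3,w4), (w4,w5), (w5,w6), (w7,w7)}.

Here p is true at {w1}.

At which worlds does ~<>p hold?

w0: <>p is T. ✗
w1: <>p is F. ✓
w2: <>p is F. ✓
w3: <>p is F. ✓
w4: <>p is F. ✓
w5: <>p is F. ✓
w6: <>p is F. ✓
w7: <>p is F. ✓

{w1, w2, w3, w4, w5, w6, w7}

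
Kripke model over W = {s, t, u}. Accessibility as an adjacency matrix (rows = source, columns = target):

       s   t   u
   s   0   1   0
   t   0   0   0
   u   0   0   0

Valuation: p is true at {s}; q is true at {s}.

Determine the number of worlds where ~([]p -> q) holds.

2

s: []p -> q is T. ✗
t: []p -> q is F. ✓
u: []p -> q is F. ✓
Satisfying worlds: {t, u}.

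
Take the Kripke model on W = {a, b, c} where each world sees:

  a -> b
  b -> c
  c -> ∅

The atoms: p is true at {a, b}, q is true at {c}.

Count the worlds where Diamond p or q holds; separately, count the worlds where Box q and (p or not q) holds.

For Diamond p or q:
a: Diamond p is T, q is F. ✓
b: Diamond p is F, q is F. ✗
c: Diamond p is F, q is T. ✓
— 2 worlds.
For Box q and (p or not q):
a: Box q is F, p or not q is T. ✗
b: Box q is T, p or not q is T. ✓
c: Box q is T, p or not q is F. ✗
— 1 world.

2 and 1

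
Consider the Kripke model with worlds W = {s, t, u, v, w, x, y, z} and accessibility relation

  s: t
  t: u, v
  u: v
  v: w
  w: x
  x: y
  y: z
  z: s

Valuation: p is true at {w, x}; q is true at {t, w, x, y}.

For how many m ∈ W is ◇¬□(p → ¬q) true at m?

3

s: successors {t}; ¬□(p → ¬q) there: t:F. ✗
t: successors {u, v}; ¬□(p → ¬q) there: u:F, v:T. ✓
u: successors {v}; ¬□(p → ¬q) there: v:T. ✓
v: successors {w}; ¬□(p → ¬q) there: w:T. ✓
w: successors {x}; ¬□(p → ¬q) there: x:F. ✗
x: successors {y}; ¬□(p → ¬q) there: y:F. ✗
y: successors {z}; ¬□(p → ¬q) there: z:F. ✗
z: successors {s}; ¬□(p → ¬q) there: s:F. ✗
Satisfying worlds: {t, u, v}.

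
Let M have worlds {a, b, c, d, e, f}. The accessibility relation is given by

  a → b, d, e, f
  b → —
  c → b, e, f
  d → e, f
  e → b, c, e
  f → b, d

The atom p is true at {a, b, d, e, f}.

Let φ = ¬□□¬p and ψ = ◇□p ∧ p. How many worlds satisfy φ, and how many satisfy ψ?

5 and 4

For ¬□□¬p:
a: □□¬p is F. ✓
b: □□¬p is T. ✗
c: □□¬p is F. ✓
d: □□¬p is F. ✓
e: □□¬p is F. ✓
f: □□¬p is F. ✓
— 5 worlds.
For ◇□p ∧ p:
a: ◇□p is T, p is T. ✓
b: ◇□p is F, p is T. ✗
c: ◇□p is T, p is F. ✗
d: ◇□p is T, p is T. ✓
e: ◇□p is T, p is T. ✓
f: ◇□p is T, p is T. ✓
— 4 worlds.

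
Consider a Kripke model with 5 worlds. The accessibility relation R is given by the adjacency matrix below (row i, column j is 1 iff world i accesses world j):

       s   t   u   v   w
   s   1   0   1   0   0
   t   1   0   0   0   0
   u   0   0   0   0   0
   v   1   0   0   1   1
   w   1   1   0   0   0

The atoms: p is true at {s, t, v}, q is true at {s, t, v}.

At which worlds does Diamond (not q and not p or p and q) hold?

s: successors {s, u}; not q and not p or p and q there: s:T, u:T. ✓
t: successors {s}; not q and not p or p and q there: s:T. ✓
u: no successors, so Diamond (not q and not p or p and q) fails. ✗
v: successors {s, v, w}; not q and not p or p and q there: s:T, v:T, w:T. ✓
w: successors {s, t}; not q and not p or p and q there: s:T, t:T. ✓

{s, t, v, w}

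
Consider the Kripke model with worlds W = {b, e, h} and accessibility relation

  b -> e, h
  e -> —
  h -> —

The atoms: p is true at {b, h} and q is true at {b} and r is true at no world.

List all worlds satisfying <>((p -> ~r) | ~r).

{b}

b: successors {e, h}; (p -> ~r) | ~r there: e:T, h:T. ✓
e: no successors, so <>((p -> ~r) | ~r) fails. ✗
h: no successors, so <>((p -> ~r) | ~r) fails. ✗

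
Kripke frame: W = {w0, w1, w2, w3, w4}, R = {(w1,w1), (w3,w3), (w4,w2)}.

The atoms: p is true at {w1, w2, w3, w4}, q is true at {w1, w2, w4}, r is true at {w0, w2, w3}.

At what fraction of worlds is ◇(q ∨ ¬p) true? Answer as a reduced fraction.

2/5

w0: no successors, so ◇(q ∨ ¬p) fails. ✗
w1: successors {w1}; q ∨ ¬p there: w1:T. ✓
w2: no successors, so ◇(q ∨ ¬p) fails. ✗
w3: successors {w3}; q ∨ ¬p there: w3:F. ✗
w4: successors {w2}; q ∨ ¬p there: w2:T. ✓
That's 2 of 5 worlds, so 2/5.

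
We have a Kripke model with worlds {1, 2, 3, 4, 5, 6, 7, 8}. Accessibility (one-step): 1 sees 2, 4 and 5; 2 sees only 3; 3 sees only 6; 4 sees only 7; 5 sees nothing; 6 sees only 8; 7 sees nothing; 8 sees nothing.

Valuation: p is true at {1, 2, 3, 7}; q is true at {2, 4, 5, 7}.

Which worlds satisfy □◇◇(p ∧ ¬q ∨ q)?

{5, 7, 8}

1: successors {2, 4, 5}; ◇◇(p ∧ ¬q ∨ q) there: 2:F, 4:F, 5:F. ✗
2: successors {3}; ◇◇(p ∧ ¬q ∨ q) there: 3:F. ✗
3: successors {6}; ◇◇(p ∧ ¬q ∨ q) there: 6:F. ✗
4: successors {7}; ◇◇(p ∧ ¬q ∨ q) there: 7:F. ✗
5: no successors, so □◇◇(p ∧ ¬q ∨ q) holds vacuously. ✓
6: successors {8}; ◇◇(p ∧ ¬q ∨ q) there: 8:F. ✗
7: no successors, so □◇◇(p ∧ ¬q ∨ q) holds vacuously. ✓
8: no successors, so □◇◇(p ∧ ¬q ∨ q) holds vacuously. ✓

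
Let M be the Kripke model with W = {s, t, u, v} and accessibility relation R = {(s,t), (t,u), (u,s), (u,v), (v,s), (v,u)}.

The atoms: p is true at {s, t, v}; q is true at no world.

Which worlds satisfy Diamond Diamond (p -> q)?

s: successors {t}; Diamond (p -> q) there: t:T. ✓
t: successors {u}; Diamond (p -> q) there: u:F. ✗
u: successors {s, v}; Diamond (p -> q) there: s:F, v:T. ✓
v: successors {s, u}; Diamond (p -> q) there: s:F, u:F. ✗

{s, u}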